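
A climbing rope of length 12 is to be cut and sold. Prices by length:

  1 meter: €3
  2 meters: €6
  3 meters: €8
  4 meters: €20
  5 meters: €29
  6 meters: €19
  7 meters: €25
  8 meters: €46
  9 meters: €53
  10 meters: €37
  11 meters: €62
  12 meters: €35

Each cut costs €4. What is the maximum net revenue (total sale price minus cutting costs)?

62

Consider every possible first cut. v[k] is the best of p[i]+v[k−i] over all sellable i≤k, charging 4 whenever i<k.
v[1] = 3
v[2] = max(3+3-4, 6+0) = 6
v[3] = max(3+6-4, 6+3-4, 8+0) = 8
v[4] = max(3+8-4, 6+6-4, 8+3-4, 20+0) = 20
v[5] = max(3+20-4, 6+8-4, 8+6-4, 20+3-4, 29+0) = 29
v[6] = max(3+29-4, 6+20-4, 8+8-4, 20+6-4, 29+3-4, 19+0) = 28
v[7] = max(3+28-4, 6+29-4, 8+20-4, …, 19+3-4, 25+0) = 31
v[8] = max(3+31-4, 6+28-4, 8+29-4, …, 25+3-4, 46+0) = 46
v[9] = max(3+46-4, 6+31-4, 8+28-4, …, 46+3-4, 53+0) = 53
v[10] = max(3+53-4, 6+46-4, 8+31-4, …, 53+3-4, 37+0) = 54
v[11] = max(3+54-4, 6+53-4, 8+46-4, …, 37+3-4, 62+0) = 62
v[12] = max(3+62-4, 6+54-4, 8+53-4, …, 62+3-4, 35+0) = 62
One optimal plan: pieces 8 + 4 (1 cut) → €66 − €4 = €62.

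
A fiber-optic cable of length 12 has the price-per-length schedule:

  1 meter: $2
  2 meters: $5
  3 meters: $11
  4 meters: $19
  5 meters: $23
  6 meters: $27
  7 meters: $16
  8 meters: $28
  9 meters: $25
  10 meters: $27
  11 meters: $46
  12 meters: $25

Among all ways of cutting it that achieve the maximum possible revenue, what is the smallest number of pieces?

Consider every possible first cut. r[k] is the best of p[i]+r[k−i] over all sellable i≤k.
r[1] = 2
r[2] = 5
r[3] = 11
r[4] = 19
r[5] = 23
r[6] = 27
r[7] = 30  (first piece 3, then r[4]=19)
r[8] = 38  (first piece 4, then r[4]=19)
r[9] = 42  (first piece 4, then r[5]=23)
r[10] = 46  (first piece 4, then r[6]=27)
r[11] = 50  (first piece 5, then r[6]=27)
r[12] = 57  (first piece 4, then r[8]=38)
Maximum revenue is $57.
Now minimize piece count subject to staying optimal: for each k, pieces[k] = 1 + min over i with p[i]+r[k−i]=r[k] of pieces[k−i].
pieces[9] = 2
pieces[10] = 2
pieces[11] = 2
pieces[12] = 3

3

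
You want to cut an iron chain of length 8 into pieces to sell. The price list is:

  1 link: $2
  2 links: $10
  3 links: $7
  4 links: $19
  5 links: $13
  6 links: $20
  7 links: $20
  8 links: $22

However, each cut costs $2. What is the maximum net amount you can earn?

36

Consider every possible first cut. v[k] is the best of p[i]+v[k−i] over all sellable i≤k, charging 2 whenever i<k.
v[1] = 2
v[2] = max(2+2-2, 10+0) = 10
v[3] = max(2+10-2, 10+2-2, 7+0) = 10
v[4] = max(2+10-2, 10+10-2, 7+2-2, 19+0) = 19
v[5] = max(2+19-2, 10+10-2, 7+10-2, 19+2-2, 13+0) = 19
v[6] = max(2+19-2, 10+19-2, 7+10-2, 19+10-2, 13+2-2, 20+0) = 27
v[7] = max(2+27-2, 10+19-2, 7+19-2, …, 20+2-2, 20+0) = 27
v[8] = max(2+27-2, 10+27-2, 7+19-2, …, 20+2-2, 22+0) = 36
One optimal plan: pieces 4 + 4 (1 cut) → $38 − $2 = $36.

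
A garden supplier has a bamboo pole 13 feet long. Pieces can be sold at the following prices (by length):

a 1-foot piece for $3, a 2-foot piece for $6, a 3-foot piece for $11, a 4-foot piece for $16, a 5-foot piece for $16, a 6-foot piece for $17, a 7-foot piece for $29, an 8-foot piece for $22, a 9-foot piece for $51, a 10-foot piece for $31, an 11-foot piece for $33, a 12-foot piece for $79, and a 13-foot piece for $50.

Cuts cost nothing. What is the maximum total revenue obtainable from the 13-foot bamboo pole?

82

Consider every possible first cut. R[k] is the best of p[i]+R[k−i] over all sellable i≤k.
R[1] = 3
R[2] = max(3+3, 6+0) = 6
R[3] = max(3+6, 6+3, 11+0) = 11
R[4] = max(3+11, 6+6, 11+3, 16+0) = 16
R[5] = max(3+16, 6+11, 11+6, 16+3, 16+0) = 19
R[6] = max(3+19, 6+16, 11+11, 16+6, 16+3, 17+0) = 22
R[7] = max(3+22, 6+19, 11+16, …, 17+3, 29+0) = 29
R[8] = max(3+29, 6+22, 11+19, …, 29+3, 22+0) = 32
R[9] = max(3+32, 6+29, 11+22, …, 22+3, 51+0) = 51
R[10] = max(3+51, 6+32, 11+29, …, 51+3, 31+0) = 54
R[11] = max(3+54, 6+51, 11+32, …, 31+3, 33+0) = 57
R[12] = max(3+57, 6+54, 11+51, …, 33+3, 79+0) = 79
R[13] = max(3+79, 6+57, 11+54, …, 79+3, 50+0) = 82
One optimal cutting: 12 + 1 → $79 + $3 = $82.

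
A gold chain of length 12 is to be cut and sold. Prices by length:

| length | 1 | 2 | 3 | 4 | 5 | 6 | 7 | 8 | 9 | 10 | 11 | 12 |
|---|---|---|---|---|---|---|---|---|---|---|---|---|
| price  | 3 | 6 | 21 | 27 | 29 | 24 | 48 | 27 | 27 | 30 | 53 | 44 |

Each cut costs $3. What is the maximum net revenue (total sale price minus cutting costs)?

Consider every possible first cut. net[k] is the best of p[i]+net[k−i] over all sellable i≤k, charging 3 whenever i<k.
net[1] = 3
net[2] = max(3+3-3, 6+0) = 6
net[3] = max(3+6-3, 6+3-3, 21+0) = 21
net[4] = max(3+21-3, 6+6-3, 21+3-3, 27+0) = 27
net[5] = max(3+27-3, 6+21-3, 21+6-3, 27+3-3, 29+0) = 29
net[6] = max(3+29-3, 6+27-3, 21+21-3, 27+6-3, 29+3-3, 24+0) = 39
net[7] = max(3+39-3, 6+29-3, 21+27-3, …, 24+3-3, 48+0) = 48
net[8] = max(3+48-3, 6+39-3, 21+29-3, …, 48+3-3, 27+0) = 51
net[9] = max(3+51-3, 6+48-3, 21+39-3, …, 27+3-3, 27+0) = 57
net[10] = max(3+57-3, 6+51-3, 21+48-3, …, 27+3-3, 30+0) = 66
net[11] = max(3+66-3, 6+57-3, 21+51-3, …, 30+3-3, 53+0) = 72
net[12] = max(3+72-3, 6+66-3, 21+57-3, …, 53+3-3, 44+0) = 75
One optimal plan: pieces 3 + 3 + 3 + 3 (3 cuts) → $84 − $9 = $75.

75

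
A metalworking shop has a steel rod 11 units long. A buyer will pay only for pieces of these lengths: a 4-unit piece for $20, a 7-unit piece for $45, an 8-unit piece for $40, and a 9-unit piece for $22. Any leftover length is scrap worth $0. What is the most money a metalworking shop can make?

Build r[k] bottom-up: r[k] = max over allowed piece i of (p[i] + r[k−i]).
r[1] = 0
r[2] = 0
r[3] = 0
r[4] = 20
r[5] = 20
r[6] = 20
r[7] = max(20+0, 45+0) = 45
r[8] = max(20+20, 45+0, 40+0) = 45
r[9] = max(20+20, 45+0, 40+0, 22+0) = 45
r[10] = max(20+20, 45+0, 40+0, 22+0) = 45
r[11] = max(20+45, 45+20, 40+0, 22+0) = 65
One optimal cutting: 7 + 4 → $65.

65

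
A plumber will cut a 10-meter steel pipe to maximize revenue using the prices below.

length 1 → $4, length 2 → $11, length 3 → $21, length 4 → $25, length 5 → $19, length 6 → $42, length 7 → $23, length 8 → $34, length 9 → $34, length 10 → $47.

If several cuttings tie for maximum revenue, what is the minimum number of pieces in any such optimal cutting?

Consider every possible first cut. r[k] is the best of p[i]+r[k−i] over all sellable i≤k.
r[1] = 4
r[2] = max(4+4, 11+0) = 11
r[3] = max(4+11, 11+4, 21+0) = 21
r[4] = max(4+21, 11+11, 21+4, 25+0) = 25
r[5] = max(4+25, 11+21, 21+11, 25+4, 19+0) = 32
r[6] = max(4+32, 11+25, 21+21, 25+11, 19+4, 42+0) = 42
r[7] = max(4+42, 11+32, 21+25, …, 42+4, 23+0) = 46
r[8] = max(4+46, 11+42, 21+32, …, 23+4, 34+0) = 53
r[9] = max(4+53, 11+46, 21+42, …, 34+4, 34+0) = 63
r[10] = max(4+63, 11+53, 21+46, …, 34+4, 47+0) = 67
Maximum revenue is $67.
Now minimize piece count subject to staying optimal: for each k, pieces[k] = 1 + min over i with p[i]+r[k−i]=r[k] of pieces[k−i].
pieces[7] = 2
pieces[8] = 2
pieces[9] = 2
pieces[10] = 2

2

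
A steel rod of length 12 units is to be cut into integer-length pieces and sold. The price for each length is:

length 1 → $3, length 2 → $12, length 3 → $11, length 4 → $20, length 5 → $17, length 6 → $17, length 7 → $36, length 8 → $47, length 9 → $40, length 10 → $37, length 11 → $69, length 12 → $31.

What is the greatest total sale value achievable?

72

Consider every possible first cut. r[k] is the best of p[i]+r[k−i] over all sellable i≤k.
r[1] = 3
r[2] = 12
r[3] = 15  (first piece 1, then r[2]=12)
r[4] = 24  (first piece 2, then r[2]=12)
r[5] = 27  (first piece 1, then r[4]=24)
r[6] = 36  (first piece 2, then r[4]=24)
r[7] = 39  (first piece 1, then r[6]=36)
r[8] = 48  (first piece 2, then r[6]=36)
r[9] = 51  (first piece 1, then r[8]=48)
r[10] = 60  (first piece 2, then r[8]=48)
r[11] = 69
r[12] = 72  (first piece 1, then r[11]=69)
One optimal cutting: 11 + 1 → $69 + $3 = $72.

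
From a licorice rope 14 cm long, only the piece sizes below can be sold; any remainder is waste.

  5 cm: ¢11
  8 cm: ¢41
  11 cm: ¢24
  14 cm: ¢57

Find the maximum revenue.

57

Consider every possible first cut. r[k] is the best of p[i]+r[k−i] over all sellable i≤k.
r[1] = 0
r[2] = 0
r[3] = 0
r[4] = 0
r[5] = 11
r[6] = 11
r[7] = 11
r[8] = max(11+0, 41+0) = 41
r[9] = max(11+0, 41+0) = 41
r[10] = max(11+11, 41+0) = 41
r[11] = max(11+11, 41+0, 24+0) = 41
r[12] = max(11+11, 41+0, 24+0) = 41
r[13] = max(11+41, 41+11, 24+0) = 52
r[14] = max(11+41, 41+11, 24+0, 57+0) = 57
One optimal cutting: 14 → ¢57.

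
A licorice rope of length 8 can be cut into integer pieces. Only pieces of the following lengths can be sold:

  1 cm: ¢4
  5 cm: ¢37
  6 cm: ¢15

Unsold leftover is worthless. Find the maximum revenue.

Build f[k] bottom-up: f[k] = max over allowed piece i of (p[i] + f[k−i]).
f[1] = 4
f[2] = 8  (first piece 1, then f[1]=4)
f[3] = 12  (first piece 1, then f[2]=8)
f[4] = 16  (first piece 1, then f[3]=12)
f[5] = 37
f[6] = 41  (first piece 1, then f[5]=37)
f[7] = 45  (first piece 1, then f[6]=41)
f[8] = 49  (first piece 1, then f[7]=45)
One optimal cutting: 5 + 1 + 1 + 1 → ¢49.

49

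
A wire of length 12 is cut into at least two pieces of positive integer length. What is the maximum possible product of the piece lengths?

81

Define P[k] = max over 1≤i<k of i · max(k−i, P[k−i]); the inner max lets the remainder stay uncut if that's better.
P[2] = 1×max(1,0) = 1×1 = 1
P[3] = 1×max(2,1) = 1×2 = 2
P[4] = 2×max(2,1) = 2×2 = 4
P[5] = 2×max(3,2) = 2×3 = 6
P[6] = 3×max(3,2) = 3×3 = 9
P[7] = 2×max(5,6) = 2×6 = 12
P[8] = 2×max(6,9) = 2×9 = 18
P[9] = 3×max(6,9) = 3×9 = 27
P[10] = 2×max(8,18) = 2×18 = 36
P[11] = 2×max(9,27) = 2×27 = 54
P[12] = 3×max(9,27) = 3×27 = 81
One optimal split: 3 + 3 + 3 + 3; product 3×3×3×3 = 81.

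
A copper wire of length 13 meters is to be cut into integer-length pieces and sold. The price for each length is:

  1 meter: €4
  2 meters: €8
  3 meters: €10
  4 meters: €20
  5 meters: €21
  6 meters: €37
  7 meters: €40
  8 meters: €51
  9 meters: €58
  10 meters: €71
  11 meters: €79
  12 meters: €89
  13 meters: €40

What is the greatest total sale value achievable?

Consider every possible first cut. R[k] is the best of p[i]+R[k−i] over all sellable i≤k.
R[1] = 4
R[2] = 8  (first piece 1, then R[1]=4)
R[3] = 12  (first piece 1, then R[2]=8)
R[4] = 20
R[5] = 24  (first piece 1, then R[4]=20)
R[6] = 37
R[7] = 41  (first piece 1, then R[6]=37)
R[8] = 51
R[9] = 58
R[10] = 71
R[11] = 79
R[12] = 89
R[13] = 93  (first piece 1, then R[12]=89)
One optimal cutting: 12 + 1 → €89 + €4 = €93.

93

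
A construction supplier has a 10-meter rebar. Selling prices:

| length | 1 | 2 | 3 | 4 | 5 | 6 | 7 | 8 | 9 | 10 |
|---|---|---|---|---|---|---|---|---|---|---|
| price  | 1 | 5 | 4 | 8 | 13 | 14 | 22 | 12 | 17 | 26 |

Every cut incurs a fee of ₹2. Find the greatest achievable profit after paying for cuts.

Build r[k] bottom-up: r[k] = max over allowed piece i of (p[i] + r[k−i]) − 2 per cut.
r[1] = 1
r[2] = max(1+1-2, 5+0) = 5
r[3] = max(1+5-2, 5+1-2, 4+0) = 4
r[4] = max(1+4-2, 5+5-2, 4+1-2, 8+0) = 8
r[5] = max(1+8-2, 5+4-2, 4+5-2, 8+1-2, 13+0) = 13
r[6] = max(1+13-2, 5+8-2, 4+4-2, 8+5-2, 13+1-2, 14+0) = 14
r[7] = max(1+14-2, 5+13-2, 4+8-2, …, 14+1-2, 22+0) = 22
r[8] = max(1+22-2, 5+14-2, 4+13-2, …, 22+1-2, 12+0) = 21
r[9] = max(1+21-2, 5+22-2, 4+14-2, …, 12+1-2, 17+0) = 25
r[10] = max(1+25-2, 5+21-2, 4+22-2, …, 17+1-2, 26+0) = 26
Best is to make no cuts and sell whole for ₹26.

26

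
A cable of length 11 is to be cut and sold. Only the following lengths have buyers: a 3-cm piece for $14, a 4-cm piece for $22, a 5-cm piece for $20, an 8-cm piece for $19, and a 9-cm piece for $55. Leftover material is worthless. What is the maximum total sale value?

Consider every possible first cut. best[k] is the best of p[i]+best[k−i] over all sellable i≤k.
best[1] = 0
best[2] = 0
best[3] = 14
best[4] = max(14+0, 22+0) = 22
best[5] = max(14+0, 22+0, 20+0) = 22
best[6] = max(14+14, 22+0, 20+0) = 28
best[7] = max(14+22, 22+14, 20+0) = 36
best[8] = max(14+22, 22+22, 20+14, 19+0) = 44
best[9] = max(14+28, 22+22, 20+22, 19+0, 55+0) = 55
best[10] = max(14+36, 22+28, 20+22, 19+0, 55+0) = 55
best[11] = max(14+44, 22+36, 20+28, 19+14, 55+0) = 58
One optimal cutting: 4 + 4 + 3 → $58.

58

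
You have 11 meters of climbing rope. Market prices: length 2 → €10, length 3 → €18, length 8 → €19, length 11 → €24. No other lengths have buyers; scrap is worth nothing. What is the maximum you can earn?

Consider every possible first cut. f[k] is the best of p[i]+f[k−i] over all sellable i≤k.
f[1] = 0
f[2] = 10
f[3] = max(10+0, 18+0) = 18
f[4] = max(10+10, 18+0) = 20
f[5] = max(10+18, 18+10) = 28
f[6] = max(10+20, 18+18) = 36
f[7] = max(10+28, 18+20) = 38
f[8] = max(10+36, 18+28, 19+0) = 46
f[9] = max(10+38, 18+36, 19+0) = 54
f[10] = max(10+46, 18+38, 19+10) = 56
f[11] = max(10+54, 18+46, 19+18, 24+0) = 64
One optimal cutting: 3 + 3 + 3 + 2 → €64.

64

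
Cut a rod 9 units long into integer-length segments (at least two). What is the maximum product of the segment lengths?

Let m[k] be the best product for length k (with at least one cut). For each first piece i, the rest contributes max(k−i, m[k−i]).
m[2] = 1×max(1,0) = 1×1 = 1
m[3] = 1×max(2,1) = 1×2 = 2
m[4] = 2×max(2,1) = 2×2 = 4
m[5] = 2×max(3,2) = 2×3 = 6
m[6] = 3×max(3,2) = 3×3 = 9
m[7] = 2×max(5,6) = 2×6 = 12
m[8] = 2×max(6,9) = 2×9 = 18
m[9] = 3×max(6,9) = 3×9 = 27
One optimal split: 3 + 3 + 3; product 3×3×3 = 27.

27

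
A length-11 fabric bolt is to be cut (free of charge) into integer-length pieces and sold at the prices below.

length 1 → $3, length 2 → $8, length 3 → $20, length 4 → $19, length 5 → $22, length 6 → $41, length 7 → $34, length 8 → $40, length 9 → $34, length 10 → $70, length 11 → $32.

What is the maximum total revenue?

73

Let v[k] be the best obtainable value from length k. For each k, try every first piece i and keep the best of price[i] + v[k−i].
v[1] = 3
v[2] = max(3+3, 8+0) = 8
v[3] = max(3+8, 8+3, 20+0) = 20
v[4] = max(3+20, 8+8, 20+3, 19+0) = 23
v[5] = max(3+23, 8+20, 20+8, 19+3, 22+0) = 28
v[6] = max(3+28, 8+23, 20+20, 19+8, 22+3, 41+0) = 41
v[7] = max(3+41, 8+28, 20+23, …, 41+3, 34+0) = 44
v[8] = max(3+44, 8+41, 20+28, …, 34+3, 40+0) = 49
v[9] = max(3+49, 8+44, 20+41, …, 40+3, 34+0) = 61
v[10] = max(3+61, 8+49, 20+44, …, 34+3, 70+0) = 70
v[11] = max(3+70, 8+61, 20+49, …, 70+3, 32+0) = 73
One optimal cutting: 10 + 1 → $70 + $3 = $73.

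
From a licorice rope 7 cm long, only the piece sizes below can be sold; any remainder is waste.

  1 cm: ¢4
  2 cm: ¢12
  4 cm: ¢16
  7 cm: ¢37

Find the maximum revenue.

40

Let best[k] be the best obtainable value from length k. For each k, try every first piece i and keep the best of price[i] + best[k−i].
best[1] = 4
best[2] = max(4+4, 12+0) = 12
best[3] = max(4+12, 12+4) = 16
best[4] = max(4+16, 12+12, 16+0) = 24
best[5] = max(4+24, 12+16, 16+4) = 28
best[6] = max(4+28, 12+24, 16+12) = 36
best[7] = max(4+36, 12+28, 16+16, 37+0) = 40
One optimal cutting: 2 + 2 + 2 + 1 → ¢40.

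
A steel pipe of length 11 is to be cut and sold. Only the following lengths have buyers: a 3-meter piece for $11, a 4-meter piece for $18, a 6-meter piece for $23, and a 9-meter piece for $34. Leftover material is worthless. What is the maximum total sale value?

Let best[k] be the best obtainable value from length k. For each k, try every first piece i and keep the best of price[i] + best[k−i].
best[1] = 0
best[2] = 0
best[3] = 11
best[4] = max(11+0, 18+0) = 18
best[5] = max(11+0, 18+0) = 18
best[6] = max(11+11, 18+0, 23+0) = 23
best[7] = max(11+18, 18+11, 23+0) = 29
best[8] = max(11+18, 18+18, 23+0) = 36
best[9] = max(11+23, 18+18, 23+11, 34+0) = 36
best[10] = max(11+29, 18+23, 23+18, 34+0) = 41
best[11] = max(11+36, 18+29, 23+18, 34+0) = 47
One optimal cutting: 4 + 4 + 3 → $47.

47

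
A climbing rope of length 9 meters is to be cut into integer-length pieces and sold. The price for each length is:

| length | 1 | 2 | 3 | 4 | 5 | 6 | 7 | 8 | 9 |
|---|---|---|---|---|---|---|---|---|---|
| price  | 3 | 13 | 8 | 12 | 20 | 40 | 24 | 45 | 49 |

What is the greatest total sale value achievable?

56

Build R[k] bottom-up: R[k] = max over allowed piece i of (p[i] + R[k−i]).
R[1] = 3
R[2] = 13
R[3] = 16  (first piece 1, then R[2]=13)
R[4] = 26  (first piece 2, then R[2]=13)
R[5] = 29  (first piece 1, then R[4]=26)
R[6] = 40
R[7] = 43  (first piece 1, then R[6]=40)
R[8] = 53  (first piece 2, then R[6]=40)
R[9] = 56  (first piece 1, then R[8]=53)
One optimal cutting: 6 + 2 + 1 → €40 + €13 + €3 = €56.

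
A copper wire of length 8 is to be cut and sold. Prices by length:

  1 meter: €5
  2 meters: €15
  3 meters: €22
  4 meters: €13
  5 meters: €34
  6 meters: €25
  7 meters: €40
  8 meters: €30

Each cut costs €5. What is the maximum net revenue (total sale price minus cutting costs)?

51

Build v[k] bottom-up: v[k] = max over allowed piece i of (p[i] + v[k−i]) − 5 per cut.
v[1] = 5
v[2] = max(5+5-5, 15+0) = 15
v[3] = max(5+15-5, 15+5-5, 22+0) = 22
v[4] = max(5+22-5, 15+15-5, 22+5-5, 13+0) = 25
v[5] = max(5+25-5, 15+22-5, 22+15-5, 13+5-5, 34+0) = 34
v[6] = max(5+34-5, 15+25-5, 22+22-5, 13+15-5, 34+5-5, 25+0) = 39
v[7] = max(5+39-5, 15+34-5, 22+25-5, …, 25+5-5, 40+0) = 44
v[8] = max(5+44-5, 15+39-5, 22+34-5, …, 40+5-5, 30+0) = 51
One optimal plan: pieces 5 + 3 (1 cut) → €56 − €5 = €51.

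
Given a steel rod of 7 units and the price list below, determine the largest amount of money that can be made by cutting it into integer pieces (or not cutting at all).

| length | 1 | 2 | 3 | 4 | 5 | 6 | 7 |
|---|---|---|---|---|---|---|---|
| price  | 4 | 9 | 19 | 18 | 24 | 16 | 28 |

42

Build r[k] bottom-up: r[k] = max over allowed piece i of (p[i] + r[k−i]).
r[1] = 4
r[2] = max(4+4, 9+0) = 9
r[3] = max(4+9, 9+4, 19+0) = 19
r[4] = max(4+19, 9+9, 19+4, 18+0) = 23
r[5] = max(4+23, 9+19, 19+9, 18+4, 24+0) = 28
r[6] = max(4+28, 9+23, 19+19, 18+9, 24+4, 16+0) = 38
r[7] = max(4+38, 9+28, 19+23, …, 16+4, 28+0) = 42
One optimal cutting: 3 + 3 + 1 → $19 + $19 + $4 = $42.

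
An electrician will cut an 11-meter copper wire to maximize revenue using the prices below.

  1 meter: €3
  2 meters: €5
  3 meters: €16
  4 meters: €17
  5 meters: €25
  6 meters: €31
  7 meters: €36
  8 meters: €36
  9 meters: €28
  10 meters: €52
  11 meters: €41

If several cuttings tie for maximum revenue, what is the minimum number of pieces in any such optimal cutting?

3

Consider every possible first cut. r[k] is the best of p[i]+r[k−i] over all sellable i≤k.
r[1] = 3
r[2] = 6  (first piece 1, then r[1]=3)
r[3] = 16
r[4] = 19  (first piece 1, then r[3]=16)
r[5] = 25
r[6] = 32  (first piece 3, then r[3]=16)
r[7] = 36
r[8] = 41  (first piece 3, then r[5]=25)
r[9] = 48  (first piece 3, then r[6]=32)
r[10] = 52  (first piece 3, then r[7]=36)
r[11] = 57  (first piece 3, then r[8]=41)
Maximum revenue is €57.
Now minimize piece count subject to staying optimal: for each k, pieces[k] = 1 + min over i with p[i]+r[k−i]=r[k] of pieces[k−i].
pieces[8] = 2
pieces[9] = 3
pieces[10] = 1
pieces[11] = 3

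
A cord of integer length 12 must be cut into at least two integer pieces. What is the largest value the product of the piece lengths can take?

81

Fill P[k] for k=2..12: at each k try every first piece i and multiply by the better of (k−i) uncut or P[k−i].
P[2] = 1×max(1,0) = 1×1 = 1
P[3] = max(1×2, 2×1) = 2
P[4] = max(1×3, 2×2, 3×1) = 4
P[5] = max(1×4, 2×3, 3×2, 4×1) = 6
P[6] = max(1×6, 2×4, 3×3, 4×2, 5×1) = 9
P[7] = max(1×9, 2×6, 3×4, 4×3, 5×2, 6×1) = 12
P[8] = max(1×12, 2×9, 3×6, …, 6×2, 7×1) = 18
P[9] = max(1×18, 2×12, 3×9, …, 7×2, 8×1) = 27
P[10] = max(1×27, 2×18, 3×12, …, 8×2, 9×1) = 36
P[11] = max(1×36, 2×27, 3×18, …, 9×2, 10×1) = 54
P[12] = max(1×54, 2×36, 3×27, …, 10×2, 11×1) = 81
One optimal split: 3 + 3 + 3 + 3; product 3×3×3×3 = 81.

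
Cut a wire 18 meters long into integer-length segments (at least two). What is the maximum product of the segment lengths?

729

Fill f[k] for k=2..18: at each k try every first piece i and multiply by the better of (k−i) uncut or f[k−i].
f[2] = 1*max(1,0) = 1*1 = 1
f[3] = max(1*2, 2*1) = 2
f[4] = max(1*3, 2*2, 3*1) = 4
f[5] = max(1*4, 2*3, 3*2, 4*1) = 6
f[6] = max(1*6, 2*4, 3*3, 4*2, 5*1) = 9
f[7] = max(1*9, 2*6, 3*4, 4*3, 5*2, 6*1) = 12
f[8] = max(1*12, 2*9, 3*6, …, 6*2, 7*1) = 18
f[9] = max(1*18, 2*12, 3*9, …, 7*2, 8*1) = 27
f[10] = max(1*27, 2*18, 3*12, …, 8*2, 9*1) = 36
f[11] = max(1*36, 2*27, 3*18, …, 9*2, 10*1) = 54
f[12] = max(1*54, 2*36, 3*27, …, 10*2, 11*1) = 81
f[13] = max(1*81, 2*54, 3*36, …, 11*2, 12*1) = 108
f[14] = max(1*108, 2*81, 3*54, …, 12*2, 13*1) = 162
f[15] = max(1*162, 2*108, 3*81, …, 13*2, 14*1) = 243
f[16] = max(1*243, 2*162, 3*108, …, 14*2, 15*1) = 324
f[17] = max(1*324, 2*243, 3*162, …, 15*2, 16*1) = 486
f[18] = max(1*486, 2*324, 3*243, …, 16*2, 17*1) = 729
One optimal split: 3 + 3 + 3 + 3 + 3 + 3; product 3*3*3*3*3*3 = 729.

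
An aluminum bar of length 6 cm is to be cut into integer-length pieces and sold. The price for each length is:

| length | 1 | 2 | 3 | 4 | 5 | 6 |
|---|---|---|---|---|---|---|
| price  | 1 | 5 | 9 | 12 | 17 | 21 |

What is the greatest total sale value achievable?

21

Build r[k] bottom-up: r[k] = max over allowed piece i of (p[i] + r[k−i]).
r[1] = 1
r[2] = 5
r[3] = 9
r[4] = 12
r[5] = 17
r[6] = 21
Best is to sell the whole 6-cm piece uncut for $21.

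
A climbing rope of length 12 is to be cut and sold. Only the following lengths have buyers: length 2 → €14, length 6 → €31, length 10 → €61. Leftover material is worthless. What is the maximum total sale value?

Consider every possible first cut. best[k] is the best of p[i]+best[k−i] over all sellable i≤k.
best[1] = 0
best[2] = 14
best[3] = 14
best[4] = 28  (first piece 2, then best[2]=14)
best[5] = 28
best[6] = max(14+28, 31+0) = 42
best[7] = max(14+28, 31+0) = 42
best[8] = max(14+42, 31+14) = 56
best[9] = max(14+42, 31+14) = 56
best[10] = max(14+56, 31+28, 61+0) = 70
best[11] = max(14+56, 31+28, 61+0) = 70
best[12] = max(14+70, 31+42, 61+14) = 84
One optimal cutting: 2 + 2 + 2 + 2 + 2 + 2 → €84.

84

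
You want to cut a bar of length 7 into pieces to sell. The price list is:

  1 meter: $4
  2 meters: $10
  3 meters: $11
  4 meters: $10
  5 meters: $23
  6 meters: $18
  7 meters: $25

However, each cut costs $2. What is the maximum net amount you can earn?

31

Consider every possible first cut. r[k] is the best of p[i]+r[k−i] over all sellable i≤k, charging 2 whenever i<k.
r[1] = 4
r[2] = max(4+4-2, 10+0) = 10
r[3] = max(4+10-2, 10+4-2, 11+0) = 12
r[4] = max(4+12-2, 10+10-2, 11+4-2, 10+0) = 18
r[5] = max(4+18-2, 10+12-2, 11+10-2, 10+4-2, 23+0) = 23
r[6] = max(4+23-2, 10+18-2, 11+12-2, 10+10-2, 23+4-2, 18+0) = 26
r[7] = max(4+26-2, 10+23-2, 11+18-2, …, 18+4-2, 25+0) = 31
One optimal plan: pieces 5 + 2 (1 cut) → $33 − $2 = $31.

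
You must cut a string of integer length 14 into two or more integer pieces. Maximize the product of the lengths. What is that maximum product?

Define f[k] = max over 1≤i<k of i · max(k−i, f[k−i]); the inner max lets the remainder stay uncut if that's better.
f[2] = 1×max(1,0) = 1×1 = 1
f[3] = max(1×2, 2×1) = 2
f[4] = max(1×3, 2×2, 3×1) = 4
f[5] = max(1×4, 2×3, 3×2, 4×1) = 6
f[6] = max(1×6, 2×4, 3×3, 4×2, 5×1) = 9
f[7] = max(1×9, 2×6, 3×4, 4×3, 5×2, 6×1) = 12
f[8] = max(1×12, 2×9, 3×6, …, 6×2, 7×1) = 18
f[9] = max(1×18, 2×12, 3×9, …, 7×2, 8×1) = 27
f[10] = max(1×27, 2×18, 3×12, …, 8×2, 9×1) = 36
f[11] = max(1×36, 2×27, 3×18, …, 9×2, 10×1) = 54
f[12] = max(1×54, 2×36, 3×27, …, 10×2, 11×1) = 81
f[13] = max(1×81, 2×54, 3×36, …, 11×2, 12×1) = 108
f[14] = max(1×108, 2×81, 3×54, …, 12×2, 13×1) = 162
One optimal split: 3 + 3 + 3 + 3 + 2; product 3×3×3×3×2 = 162.

162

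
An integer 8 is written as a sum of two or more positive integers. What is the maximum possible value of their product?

Define P[k] = max over 1≤i<k of i · max(k−i, P[k−i]); the inner max lets the remainder stay uncut if that's better.
P[2] = 1×max(1,0) = 1×1 = 1
P[3] = 1×max(2,1) = 1×2 = 2
P[4] = 2×max(2,1) = 2×2 = 4
P[5] = 2×max(3,2) = 2×3 = 6
P[6] = 3×max(3,2) = 3×3 = 9
P[7] = 2×max(5,6) = 2×6 = 12
P[8] = 2×max(6,9) = 2×9 = 18
One optimal split: 3 + 3 + 2; product 3×3×2 = 18.

18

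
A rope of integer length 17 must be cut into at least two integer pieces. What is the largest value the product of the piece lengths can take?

Fill prod[k] for k=2..17: at each k try every first piece i and multiply by the better of (k−i) uncut or prod[k−i].
prod[2] = 1·max(1,0) = 1·1 = 1
prod[3] = 1·max(2,1) = 1·2 = 2
prod[4] = 2·max(2,1) = 2·2 = 4
prod[5] = 2·max(3,2) = 2·3 = 6
prod[6] = 3·max(3,2) = 3·3 = 9
prod[7] = 2·max(5,6) = 2·6 = 12
prod[8] = 2·max(6,9) = 2·9 = 18
prod[9] = 3·max(6,9) = 3·9 = 27
prod[10] = 2·max(8,18) = 2·18 = 36
prod[11] = 2·max(9,27) = 2·27 = 54
prod[12] = 3·max(9,27) = 3·27 = 81
prod[13] = 2·max(11,54) = 2·54 = 108
prod[14] = 2·max(12,81) = 2·81 = 162
prod[15] = 3·max(12,81) = 3·81 = 243
prod[16] = 2·max(14,162) = 2·162 = 324
prod[17] = 2·max(15,243) = 2·243 = 486
One optimal split: 3 + 3 + 3 + 3 + 3 + 2; product 3·3·3·3·3·2 = 486.

486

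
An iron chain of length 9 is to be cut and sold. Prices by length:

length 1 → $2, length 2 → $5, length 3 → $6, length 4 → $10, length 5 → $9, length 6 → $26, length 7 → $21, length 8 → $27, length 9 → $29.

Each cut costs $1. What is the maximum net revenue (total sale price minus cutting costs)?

31

Build net[k] bottom-up: net[k] = max over allowed piece i of (p[i] + net[k−i]) − 1 per cut.
net[1] = 2
net[2] = max(2+2-1, 5+0) = 5
net[3] = max(2+5-1, 5+2-1, 6+0) = 6
net[4] = max(2+6-1, 5+5-1, 6+2-1, 10+0) = 10
net[5] = max(2+10-1, 5+6-1, 6+5-1, 10+2-1, 9+0) = 11
net[6] = max(2+11-1, 5+10-1, 6+6-1, 10+5-1, 9+2-1, 26+0) = 26
net[7] = max(2+26-1, 5+11-1, 6+10-1, …, 26+2-1, 21+0) = 27
net[8] = max(2+27-1, 5+26-1, 6+11-1, …, 21+2-1, 27+0) = 30
net[9] = max(2+30-1, 5+27-1, 6+26-1, …, 27+2-1, 29+0) = 31
One optimal plan: pieces 6 + 2 + 1 (2 cuts) → $33 − $2 = $31.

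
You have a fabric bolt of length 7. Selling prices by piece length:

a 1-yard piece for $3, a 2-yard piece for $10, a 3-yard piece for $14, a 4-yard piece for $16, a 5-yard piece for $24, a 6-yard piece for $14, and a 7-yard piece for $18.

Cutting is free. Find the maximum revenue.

34

Build v[k] bottom-up: v[k] = max over allowed piece i of (p[i] + v[k−i]).
v[1] = 3
v[2] = max(3+3, 10+0) = 10
v[3] = max(3+10, 10+3, 14+0) = 14
v[4] = max(3+14, 10+10, 14+3, 16+0) = 20
v[5] = max(3+20, 10+14, 14+10, 16+3, 24+0) = 24
v[6] = max(3+24, 10+20, 14+14, 16+10, 24+3, 14+0) = 30
v[7] = max(3+30, 10+24, 14+20, …, 14+3, 18+0) = 34
One optimal cutting: 3 + 2 + 2 → $14 + $10 + $10 = $34.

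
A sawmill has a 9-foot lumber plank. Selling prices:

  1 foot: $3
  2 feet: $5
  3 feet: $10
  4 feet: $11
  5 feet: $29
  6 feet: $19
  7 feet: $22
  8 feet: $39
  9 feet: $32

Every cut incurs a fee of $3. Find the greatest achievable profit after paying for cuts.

Build r[k] bottom-up: r[k] = max over allowed piece i of (p[i] + r[k−i]) − 3 per cut.
r[1] = 3
r[2] = 5
r[3] = 10
r[4] = 11
r[5] = 29
r[6] = 29  (first piece 1, then r[5]=29)
r[7] = 31  (first piece 2, then r[5]=29)
r[8] = 39
r[9] = 39  (first piece 1, then r[8]=39)
One optimal plan: pieces 8 + 1 (1 cut) → $42 − $3 = $39.

39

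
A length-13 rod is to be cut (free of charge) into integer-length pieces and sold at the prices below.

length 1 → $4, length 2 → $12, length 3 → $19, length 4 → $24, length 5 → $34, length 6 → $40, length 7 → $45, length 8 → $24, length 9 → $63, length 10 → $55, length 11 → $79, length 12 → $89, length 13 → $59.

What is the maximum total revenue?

93

Build best[k] bottom-up: best[k] = max over allowed piece i of (p[i] + best[k−i]).
best[1] = 4
best[2] = 12
best[3] = 19
best[4] = 24  (first piece 2, then best[2]=12)
best[5] = 34
best[6] = 40
best[7] = 46  (first piece 2, then best[5]=34)
best[8] = 53  (first piece 3, then best[5]=34)
best[9] = 63
best[10] = 68  (first piece 5, then best[5]=34)
best[11] = 79
best[12] = 89
best[13] = 93  (first piece 1, then best[12]=89)
One optimal cutting: 12 + 1 → $89 + $4 = $93.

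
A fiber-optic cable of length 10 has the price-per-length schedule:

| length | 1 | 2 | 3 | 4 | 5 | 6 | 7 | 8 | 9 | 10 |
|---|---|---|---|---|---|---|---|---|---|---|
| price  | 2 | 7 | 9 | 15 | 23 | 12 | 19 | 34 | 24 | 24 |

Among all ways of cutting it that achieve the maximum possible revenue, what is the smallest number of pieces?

2

Consider every possible first cut. r[k] is the best of p[i]+r[k−i] over all sellable i≤k.
r[1] = 2
r[2] = max(2+2, 7+0) = 7
r[3] = max(2+7, 7+2, 9+0) = 9
r[4] = max(2+9, 7+7, 9+2, 15+0) = 15
r[5] = max(2+15, 7+9, 9+7, 15+2, 23+0) = 23
r[6] = max(2+23, 7+15, 9+9, 15+7, 23+2, 12+0) = 25
r[7] = max(2+25, 7+23, 9+15, …, 12+2, 19+0) = 30
r[8] = max(2+30, 7+25, 9+23, …, 19+2, 34+0) = 34
r[9] = max(2+34, 7+30, 9+25, …, 34+2, 24+0) = 38
r[10] = max(2+38, 7+34, 9+30, …, 24+2, 24+0) = 46
Maximum revenue is $46.
Now minimize piece count subject to staying optimal: for each k, pieces[k] = 1 + min over i with p[i]+r[k−i]=r[k] of pieces[k−i].
pieces[7] = 2
pieces[8] = 1
pieces[9] = 2
pieces[10] = 2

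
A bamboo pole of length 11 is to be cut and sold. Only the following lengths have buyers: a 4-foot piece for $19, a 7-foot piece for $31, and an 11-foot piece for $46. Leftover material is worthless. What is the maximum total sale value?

50

Let f[k] be the best obtainable value from length k. For each k, try every first piece i and keep the best of price[i] + f[k−i].
f[1] = 0
f[2] = 0
f[3] = 0
f[4] = 19
f[5] = 19
f[6] = 19
f[7] = 31
f[8] = 38  (first piece 4, then f[4]=19)
f[9] = 38
f[10] = 38
f[11] = 50  (first piece 4, then f[7]=31)
One optimal cutting: 7 + 4 → $50.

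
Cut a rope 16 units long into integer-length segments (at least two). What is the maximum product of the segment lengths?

324

Define P[k] = max over 1≤i<k of i · max(k−i, P[k−i]); the inner max lets the remainder stay uncut if that's better.
P[2] = 1*max(1,0) = 1*1 = 1
P[3] = 1*max(2,1) = 1*2 = 2
P[4] = 2*max(2,1) = 2*2 = 4
P[5] = 2*max(3,2) = 2*3 = 6
P[6] = 3*max(3,2) = 3*3 = 9
P[7] = 2*max(5,6) = 2*6 = 12
P[8] = 2*max(6,9) = 2*9 = 18
P[9] = 3*max(6,9) = 3*9 = 27
P[10] = 2*max(8,18) = 2*18 = 36
P[11] = 2*max(9,27) = 2*27 = 54
P[12] = 3*max(9,27) = 3*27 = 81
P[13] = 2*max(11,54) = 2*54 = 108
P[14] = 2*max(12,81) = 2*81 = 162
P[15] = 3*max(12,81) = 3*81 = 243
P[16] = 2*max(14,162) = 2*162 = 324
One optimal split: 3 + 3 + 3 + 3 + 2 + 2; product 3*3*3*3*2*2 = 324.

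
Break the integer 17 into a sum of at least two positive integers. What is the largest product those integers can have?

486

Define f[k] = max over 1≤i<k of i · max(k−i, f[k−i]); the inner max lets the remainder stay uncut if that's better.
f[2] = 1×max(1,0) = 1×1 = 1
f[3] = 1×max(2,1) = 1×2 = 2
f[4] = 2×max(2,1) = 2×2 = 4
f[5] = 2×max(3,2) = 2×3 = 6
f[6] = 3×max(3,2) = 3×3 = 9
f[7] = 2×max(5,6) = 2×6 = 12
f[8] = 2×max(6,9) = 2×9 = 18
f[9] = 3×max(6,9) = 3×9 = 27
f[10] = 2×max(8,18) = 2×18 = 36
f[11] = 2×max(9,27) = 2×27 = 54
f[12] = 3×max(9,27) = 3×27 = 81
f[13] = 2×max(11,54) = 2×54 = 108
f[14] = 2×max(12,81) = 2×81 = 162
f[15] = 3×max(12,81) = 3×81 = 243
f[16] = 2×max(14,162) = 2×162 = 324
f[17] = 2×max(15,243) = 2×243 = 486
One optimal split: 3 + 3 + 3 + 3 + 3 + 2; product 3×3×3×3×3×2 = 486.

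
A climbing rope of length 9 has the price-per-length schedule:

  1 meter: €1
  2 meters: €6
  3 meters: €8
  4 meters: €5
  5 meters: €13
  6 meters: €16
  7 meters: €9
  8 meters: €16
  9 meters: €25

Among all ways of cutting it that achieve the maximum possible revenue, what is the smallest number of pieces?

4

Consider every possible first cut. r[k] is the best of p[i]+r[k−i] over all sellable i≤k.
r[1] = 1
r[2] = 6
r[3] = 8
r[4] = 12  (first piece 2, then r[2]=6)
r[5] = 14  (first piece 2, then r[3]=8)
r[6] = 18  (first piece 2, then r[4]=12)
r[7] = 20  (first piece 2, then r[5]=14)
r[8] = 24  (first piece 2, then r[6]=18)
r[9] = 26  (first piece 2, then r[7]=20)
Maximum revenue is €26.
Now minimize piece count subject to staying optimal: for each k, pieces[k] = 1 + min over i with p[i]+r[k−i]=r[k] of pieces[k−i].
pieces[6] = 3
pieces[7] = 3
pieces[8] = 4
pieces[9] = 4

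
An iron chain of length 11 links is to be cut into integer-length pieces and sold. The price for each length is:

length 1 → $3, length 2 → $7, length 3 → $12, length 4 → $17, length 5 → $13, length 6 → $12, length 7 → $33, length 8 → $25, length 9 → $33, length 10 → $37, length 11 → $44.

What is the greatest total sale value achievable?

Build best[k] bottom-up: best[k] = max over allowed piece i of (p[i] + best[k−i]).
best[1] = 3
best[2] = 7
best[3] = 12
best[4] = 17
best[5] = 20  (first piece 1, then best[4]=17)
best[6] = 24  (first piece 2, then best[4]=17)
best[7] = 33
best[8] = 36  (first piece 1, then best[7]=33)
best[9] = 40  (first piece 2, then best[7]=33)
best[10] = 45  (first piece 3, then best[7]=33)
best[11] = 50  (first piece 4, then best[7]=33)
One optimal cutting: 7 + 4 → $33 + $17 = $50.

50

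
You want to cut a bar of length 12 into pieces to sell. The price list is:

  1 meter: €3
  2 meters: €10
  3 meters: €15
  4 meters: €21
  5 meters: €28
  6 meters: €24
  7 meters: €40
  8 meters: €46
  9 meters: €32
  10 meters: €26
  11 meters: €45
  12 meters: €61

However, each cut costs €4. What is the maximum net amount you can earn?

64

Let net[k] be the best obtainable value from length k. For each k, try every first piece i and keep the best of price[i] + net[k−i] minus the 4 cut fee when i<k.
net[1] = 3
net[2] = 10
net[3] = 15
net[4] = 21
net[5] = 28
net[6] = 27  (first piece 1, then net[5]=28)
net[7] = 40
net[8] = 46
net[9] = 46  (first piece 2, then net[7]=40)
net[10] = 52  (first piece 2, then net[8]=46)
net[11] = 57  (first piece 3, then net[8]=46)
net[12] = 64  (first piece 5, then net[7]=40)
One optimal plan: pieces 7 + 5 (1 cut) → €68 − €4 = €64.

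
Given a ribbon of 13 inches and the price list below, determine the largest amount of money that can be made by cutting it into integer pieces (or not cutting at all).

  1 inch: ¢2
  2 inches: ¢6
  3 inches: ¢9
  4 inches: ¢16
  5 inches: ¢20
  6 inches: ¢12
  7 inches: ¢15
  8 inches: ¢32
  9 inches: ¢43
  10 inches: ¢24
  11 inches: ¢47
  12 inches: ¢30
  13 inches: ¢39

59

Consider every possible first cut. R[k] is the best of p[i]+R[k−i] over all sellable i≤k.
R[1] = 2
R[2] = max(2+2, 6+0) = 6
R[3] = max(2+6, 6+2, 9+0) = 9
R[4] = max(2+9, 6+6, 9+2, 16+0) = 16
R[5] = max(2+16, 6+9, 9+6, 16+2, 20+0) = 20
R[6] = max(2+20, 6+16, 9+9, 16+6, 20+2, 12+0) = 22
R[7] = max(2+22, 6+20, 9+16, …, 12+2, 15+0) = 26
R[8] = max(2+26, 6+22, 9+20, …, 15+2, 32+0) = 32
R[9] = max(2+32, 6+26, 9+22, …, 32+2, 43+0) = 43
R[10] = max(2+43, 6+32, 9+26, …, 43+2, 24+0) = 45
R[11] = max(2+45, 6+43, 9+32, …, 24+2, 47+0) = 49
R[12] = max(2+49, 6+45, 9+43, …, 47+2, 30+0) = 52
R[13] = max(2+52, 6+49, 9+45, …, 30+2, 39+0) = 59
One optimal cutting: 9 + 4 → ¢43 + ¢16 = ¢59.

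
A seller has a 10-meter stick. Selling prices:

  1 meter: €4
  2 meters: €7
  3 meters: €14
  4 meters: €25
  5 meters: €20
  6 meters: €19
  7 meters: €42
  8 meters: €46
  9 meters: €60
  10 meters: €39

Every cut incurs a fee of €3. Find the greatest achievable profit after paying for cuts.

61

Let net[k] be the best obtainable value from length k. For each k, try every first piece i and keep the best of price[i] + net[k−i] minus the 3 cut fee when i<k.
net[1] = 4
net[2] = 7
net[3] = 14
net[4] = 25
net[5] = 26  (first piece 1, then net[4]=25)
net[6] = 29  (first piece 2, then net[4]=25)
net[7] = 42
net[8] = 47  (first piece 4, then net[4]=25)
net[9] = 60
net[10] = 61  (first piece 1, then net[9]=60)
One optimal plan: pieces 9 + 1 (1 cut) → €64 − €3 = €61.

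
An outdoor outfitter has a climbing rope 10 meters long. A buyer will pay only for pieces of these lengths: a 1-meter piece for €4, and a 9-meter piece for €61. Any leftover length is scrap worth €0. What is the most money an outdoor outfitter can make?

65

Consider every possible first cut. r[k] is the best of p[i]+r[k−i] over all sellable i≤k.
r[1] = 4
r[2] = 8  (first piece 1, then r[1]=4)
r[3] = 12  (first piece 1, then r[2]=8)
r[4] = 16  (first piece 1, then r[3]=12)
r[5] = 20  (first piece 1, then r[4]=16)
r[6] = 24  (first piece 1, then r[5]=20)
r[7] = 28  (first piece 1, then r[6]=24)
r[8] = 32  (first piece 1, then r[7]=28)
r[9] = max(4+32, 61+0) = 61
r[10] = max(4+61, 61+4) = 65
One optimal cutting: 9 + 1 → €65.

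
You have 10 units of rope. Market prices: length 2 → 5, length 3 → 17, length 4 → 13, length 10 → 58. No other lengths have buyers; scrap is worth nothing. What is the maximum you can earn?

58

Consider every possible first cut. f[k] is the best of p[i]+f[k−i] over all sellable i≤k.
f[1] = 0
f[2] = 5
f[3] = max(5+0, 17+0) = 17
f[4] = max(5+5, 17+0, 13+0) = 17
f[5] = max(5+17, 17+5, 13+0) = 22
f[6] = max(5+17, 17+17, 13+5) = 34
f[7] = max(5+22, 17+17, 13+17) = 34
f[8] = max(5+34, 17+22, 13+17) = 39
f[9] = max(5+34, 17+34, 13+22) = 51
f[10] = max(5+39, 17+34, 13+34, 58+0) = 58
One optimal cutting: 10 → 58.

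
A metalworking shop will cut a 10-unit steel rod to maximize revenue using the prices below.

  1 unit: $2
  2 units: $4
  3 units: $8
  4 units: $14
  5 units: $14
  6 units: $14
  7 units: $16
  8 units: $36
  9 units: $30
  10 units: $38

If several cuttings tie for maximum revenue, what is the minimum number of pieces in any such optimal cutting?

2

Build r[k] bottom-up: r[k] = max over allowed piece i of (p[i] + r[k−i]).
r[1] = 2
r[2] = max(2+2, 4+0) = 4
r[3] = max(2+4, 4+2, 8+0) = 8
r[4] = max(2+8, 4+4, 8+2, 14+0) = 14
r[5] = max(2+14, 4+8, 8+4, 14+2, 14+0) = 16
r[6] = max(2+16, 4+14, 8+8, 14+4, 14+2, 14+0) = 18
r[7] = max(2+18, 4+16, 8+14, …, 14+2, 16+0) = 22
r[8] = max(2+22, 4+18, 8+16, …, 16+2, 36+0) = 36
r[9] = max(2+36, 4+22, 8+18, …, 36+2, 30+0) = 38
r[10] = max(2+38, 4+36, 8+22, …, 30+2, 38+0) = 40
Maximum revenue is $40.
Now minimize piece count subject to staying optimal: for each k, pieces[k] = 1 + min over i with p[i]+r[k−i]=r[k] of pieces[k−i].
pieces[7] = 2
pieces[8] = 1
pieces[9] = 2
pieces[10] = 2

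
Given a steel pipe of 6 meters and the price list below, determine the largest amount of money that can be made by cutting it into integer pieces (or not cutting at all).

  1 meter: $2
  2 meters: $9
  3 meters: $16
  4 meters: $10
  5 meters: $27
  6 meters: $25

32

Consider every possible first cut. R[k] is the best of p[i]+R[k−i] over all sellable i≤k.
R[1] = 2
R[2] = 9
R[3] = 16
R[4] = 18  (first piece 1, then R[3]=16)
R[5] = 27
R[6] = 32  (first piece 3, then R[3]=16)
One optimal cutting: 3 + 3 → $16 + $16 = $32.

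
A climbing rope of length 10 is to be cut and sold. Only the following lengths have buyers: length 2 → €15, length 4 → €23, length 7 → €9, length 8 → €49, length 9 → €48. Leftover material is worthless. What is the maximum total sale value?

75

Consider every possible first cut. f[k] is the best of p[i]+f[k−i] over all sellable i≤k.
f[1] = 0
f[2] = 15
f[3] = 15
f[4] = max(15+15, 23+0) = 30
f[5] = max(15+15, 23+0) = 30
f[6] = max(15+30, 23+15) = 45
f[7] = max(15+30, 23+15, 9+0) = 45
f[8] = max(15+45, 23+30, 9+0, 49+0) = 60
f[9] = max(15+45, 23+30, 9+15, 49+0, 48+0) = 60
f[10] = max(15+60, 23+45, 9+15, 49+15, 48+0) = 75
One optimal cutting: 2 + 2 + 2 + 2 + 2 → €75.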